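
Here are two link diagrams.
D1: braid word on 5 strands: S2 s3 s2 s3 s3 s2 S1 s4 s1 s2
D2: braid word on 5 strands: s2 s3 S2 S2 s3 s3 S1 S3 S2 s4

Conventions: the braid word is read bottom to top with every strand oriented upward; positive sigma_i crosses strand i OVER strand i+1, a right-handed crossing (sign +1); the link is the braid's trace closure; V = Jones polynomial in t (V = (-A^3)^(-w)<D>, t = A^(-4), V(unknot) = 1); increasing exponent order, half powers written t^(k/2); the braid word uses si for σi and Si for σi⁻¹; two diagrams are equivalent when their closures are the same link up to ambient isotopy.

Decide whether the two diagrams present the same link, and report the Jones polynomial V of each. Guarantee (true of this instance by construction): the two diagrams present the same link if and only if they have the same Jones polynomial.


same link: no
V(D1) = t + t^2 + t^3 + t^6  [10 crossings, <D> = A^-6 + A^6 + A^10 + A^14, w = +6]
D2 (bracket A^-8 + 2 + A^8; 10 crossings at w = 0): V = t^-2 + 2 + t^2
note: comparing 2 Jones polynomials yields 2 groups


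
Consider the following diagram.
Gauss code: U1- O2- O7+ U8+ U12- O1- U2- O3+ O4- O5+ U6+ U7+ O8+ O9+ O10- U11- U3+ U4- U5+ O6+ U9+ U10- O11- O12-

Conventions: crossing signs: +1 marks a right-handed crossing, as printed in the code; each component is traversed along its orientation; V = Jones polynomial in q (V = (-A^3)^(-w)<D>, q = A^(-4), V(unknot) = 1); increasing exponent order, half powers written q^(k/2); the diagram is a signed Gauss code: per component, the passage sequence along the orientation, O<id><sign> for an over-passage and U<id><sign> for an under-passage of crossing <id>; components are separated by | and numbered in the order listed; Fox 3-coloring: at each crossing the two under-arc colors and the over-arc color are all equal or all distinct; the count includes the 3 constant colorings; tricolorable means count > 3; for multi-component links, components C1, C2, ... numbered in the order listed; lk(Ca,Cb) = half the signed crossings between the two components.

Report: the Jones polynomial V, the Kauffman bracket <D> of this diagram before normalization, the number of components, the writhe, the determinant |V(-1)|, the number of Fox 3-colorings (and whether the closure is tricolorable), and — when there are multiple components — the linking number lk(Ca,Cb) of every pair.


V(q) = -q^-3 + 2q^-2 - 2q^-1 + 3 - 2q + 2q^2 - q^3
bracket: -A^-12 + 2A^-8 - 2A^-4 + 3 - 2A^4 + 2A^8 - A^12, w = 0
1 component, writhe 0, over 12 crossings
det 13, colorings 3 of 3^12 — not tricolorable
observation: det 13 = |V(-1)|; not divisible by 3, so not tricolorable


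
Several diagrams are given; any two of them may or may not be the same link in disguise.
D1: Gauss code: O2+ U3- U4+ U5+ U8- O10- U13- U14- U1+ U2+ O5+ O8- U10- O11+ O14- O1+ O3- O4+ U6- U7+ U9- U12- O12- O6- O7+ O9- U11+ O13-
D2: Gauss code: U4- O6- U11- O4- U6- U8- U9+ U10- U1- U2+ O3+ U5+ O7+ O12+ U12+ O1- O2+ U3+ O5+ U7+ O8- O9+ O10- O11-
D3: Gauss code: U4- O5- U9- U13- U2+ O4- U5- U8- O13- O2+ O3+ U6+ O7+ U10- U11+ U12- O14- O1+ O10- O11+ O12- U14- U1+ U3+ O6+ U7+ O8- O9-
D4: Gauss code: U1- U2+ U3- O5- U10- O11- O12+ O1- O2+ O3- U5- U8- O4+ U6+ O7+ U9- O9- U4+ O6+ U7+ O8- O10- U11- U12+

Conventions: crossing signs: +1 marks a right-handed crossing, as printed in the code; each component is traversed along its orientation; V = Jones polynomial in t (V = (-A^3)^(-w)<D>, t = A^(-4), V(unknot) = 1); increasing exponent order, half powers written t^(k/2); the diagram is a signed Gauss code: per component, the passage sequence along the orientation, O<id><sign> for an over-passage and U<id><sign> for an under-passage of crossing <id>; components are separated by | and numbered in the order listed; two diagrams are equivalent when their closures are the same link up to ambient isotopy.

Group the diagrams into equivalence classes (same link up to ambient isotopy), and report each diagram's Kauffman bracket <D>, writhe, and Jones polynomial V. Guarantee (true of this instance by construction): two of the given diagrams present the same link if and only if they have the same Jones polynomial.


grouping into links: {D1} | {D2, D3, D4}
V(D1) = 1  (w -2, c 14, <D> = A^-6)
V(D2) = -t^-3 + t^-2 - t^-1 + 3 - t + t^2 - t^3  [12 crossings, <D> = -A^-12 + A^-8 - A^-4 + 3 - A^4 + A^8 - A^12, w = 0]
D3 (bracket -A^-18 + A^-14 - A^-10 + 3A^-6 - A^-2 + A^2 - A^6; 14 crossings at w = -2): V = -t^-3 + t^-2 - t^-1 + 3 - t + t^2 - t^3
V(D4) = -t^-3 + t^-2 - t^-1 + 3 - t + t^2 - t^3  (w -2, c 12, <D> = -A^-18 + A^-14 - A^-10 + 3A^-6 - A^-2 + A^2 - A^6)
why: comparing 4 Jones polynomials yields 2 groups


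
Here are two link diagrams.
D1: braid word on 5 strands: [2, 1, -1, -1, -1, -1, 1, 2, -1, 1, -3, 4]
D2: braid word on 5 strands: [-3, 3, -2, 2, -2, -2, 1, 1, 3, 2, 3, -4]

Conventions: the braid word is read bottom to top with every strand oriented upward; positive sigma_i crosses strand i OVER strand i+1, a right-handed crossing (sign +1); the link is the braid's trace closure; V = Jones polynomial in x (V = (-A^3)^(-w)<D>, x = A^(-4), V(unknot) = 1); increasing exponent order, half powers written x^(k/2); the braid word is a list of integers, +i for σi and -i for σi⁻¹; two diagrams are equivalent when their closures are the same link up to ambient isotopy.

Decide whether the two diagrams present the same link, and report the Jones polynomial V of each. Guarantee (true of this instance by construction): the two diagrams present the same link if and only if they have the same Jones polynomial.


equivalent: no
D1 (bracket A^-8 + 2 + A^8; 12 crossings at w = 0): V = x^-2 + 2 + x^2
D2 (bracket A^-6 + A^-2 + A^2 + A^6; 12 crossings at w = +2): V = 1 + x + x^2 + x^3
key observation: V(x) takes 2 values over 2 diagrams, fixing the grouping


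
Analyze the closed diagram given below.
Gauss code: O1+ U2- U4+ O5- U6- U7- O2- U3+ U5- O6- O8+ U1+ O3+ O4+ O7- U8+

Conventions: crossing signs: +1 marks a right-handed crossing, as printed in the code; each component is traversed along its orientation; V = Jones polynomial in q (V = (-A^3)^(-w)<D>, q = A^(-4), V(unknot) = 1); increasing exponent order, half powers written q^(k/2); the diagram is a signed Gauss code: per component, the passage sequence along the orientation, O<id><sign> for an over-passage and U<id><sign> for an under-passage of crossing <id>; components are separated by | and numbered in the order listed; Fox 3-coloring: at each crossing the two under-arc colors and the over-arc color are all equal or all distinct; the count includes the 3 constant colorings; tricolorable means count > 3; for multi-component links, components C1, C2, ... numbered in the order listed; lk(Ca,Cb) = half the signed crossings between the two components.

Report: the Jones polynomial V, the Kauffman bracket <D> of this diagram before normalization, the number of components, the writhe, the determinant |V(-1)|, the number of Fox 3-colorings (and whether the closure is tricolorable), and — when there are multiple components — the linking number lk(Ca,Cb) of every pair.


V = -q^-3 + q^-2 - q^-1 + 3 - q + q^2 - q^3
<D> = -A^-12 + A^-8 - A^-4 + 3 - A^4 + A^8 - A^12 (w = 0)
1 component over 8 crossings, w = 0
27 Fox colorings among 3^8, |V(-1)| = 9: tricolorable
why: det 9 = |V(-1)|; divisible by 3, so tricolorable


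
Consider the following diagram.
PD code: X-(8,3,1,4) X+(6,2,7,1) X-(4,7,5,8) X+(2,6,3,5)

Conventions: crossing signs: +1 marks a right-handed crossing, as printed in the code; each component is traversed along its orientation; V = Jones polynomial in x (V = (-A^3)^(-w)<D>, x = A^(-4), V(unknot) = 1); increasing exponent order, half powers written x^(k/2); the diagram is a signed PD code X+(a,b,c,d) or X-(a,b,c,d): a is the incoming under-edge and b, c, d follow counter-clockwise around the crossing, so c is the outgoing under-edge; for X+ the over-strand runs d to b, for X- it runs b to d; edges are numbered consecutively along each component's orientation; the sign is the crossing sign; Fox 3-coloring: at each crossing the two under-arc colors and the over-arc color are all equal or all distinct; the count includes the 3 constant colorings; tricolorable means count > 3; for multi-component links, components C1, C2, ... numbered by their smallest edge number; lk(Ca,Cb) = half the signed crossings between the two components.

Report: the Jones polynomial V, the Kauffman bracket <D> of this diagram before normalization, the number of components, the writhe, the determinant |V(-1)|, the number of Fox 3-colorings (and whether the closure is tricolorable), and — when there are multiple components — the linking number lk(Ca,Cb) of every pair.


V = x^-2 - x^-1 + 1 - x + x^2
<D> = A^-8 - A^-4 + 1 - A^4 + A^8 (w = 0)
1 component over 4 crossings, w = 0
3 Fox colorings among 3^4, |V(-1)| = 5: not tricolorable
why: V spans 4 powers of x: at least 4 crossings in any diagram


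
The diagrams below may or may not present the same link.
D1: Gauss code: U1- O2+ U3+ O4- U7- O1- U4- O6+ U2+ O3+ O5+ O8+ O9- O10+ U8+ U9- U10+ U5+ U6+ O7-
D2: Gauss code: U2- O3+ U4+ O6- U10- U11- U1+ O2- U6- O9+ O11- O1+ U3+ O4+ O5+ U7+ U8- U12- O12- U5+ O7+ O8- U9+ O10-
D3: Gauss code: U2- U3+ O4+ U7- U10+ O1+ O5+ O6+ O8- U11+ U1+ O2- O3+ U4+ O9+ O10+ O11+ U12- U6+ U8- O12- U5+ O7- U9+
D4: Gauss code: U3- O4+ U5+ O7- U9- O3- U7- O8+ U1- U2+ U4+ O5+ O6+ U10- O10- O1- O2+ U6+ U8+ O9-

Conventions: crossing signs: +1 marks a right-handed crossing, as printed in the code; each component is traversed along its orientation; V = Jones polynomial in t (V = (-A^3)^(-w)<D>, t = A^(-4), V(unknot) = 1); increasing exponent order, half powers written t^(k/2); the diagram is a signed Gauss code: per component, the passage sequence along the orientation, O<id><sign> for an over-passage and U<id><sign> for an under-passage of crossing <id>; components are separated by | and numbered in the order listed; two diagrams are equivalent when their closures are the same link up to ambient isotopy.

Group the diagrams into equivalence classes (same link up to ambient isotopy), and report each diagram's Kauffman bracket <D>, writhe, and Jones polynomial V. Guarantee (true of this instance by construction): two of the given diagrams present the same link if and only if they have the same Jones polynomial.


classes: {D1, D2, D4} | {D3}
V(D1) = -t^-3 + 2t^-2 - 2t^-1 + 3 - 2t + 2t^2 - t^3  [10 crossings, <D> = -A^-6 + 2A^-2 - 2A^2 + 3A^6 - 2A^10 + 2A^14 - A^18, w = +2]
D2 (bracket -A^-12 + 2A^-8 - 2A^-4 + 3 - 2A^4 + 2A^8 - A^12; 12 crossings at w = 0): V = -t^-3 + 2t^-2 - 2t^-1 + 3 - 2t + 2t^2 - t^3
D3 (bracket -A^-12 + A^-8 - A^-4 + 2 - A^4 + A^8; 12 crossings at w = +4): V = t - t^2 + 2t^3 - t^4 + t^5 - t^6
D4 (bracket -A^-12 + 2A^-8 - 2A^-4 + 3 - 2A^4 + 2A^8 - A^12; 10 crossings at w = 0): V = -t^-3 + 2t^-2 - 2t^-1 + 3 - 2t + 2t^2 - t^3
insight: 2 classes among 4 diagrams; unequal V(t) rules out equality


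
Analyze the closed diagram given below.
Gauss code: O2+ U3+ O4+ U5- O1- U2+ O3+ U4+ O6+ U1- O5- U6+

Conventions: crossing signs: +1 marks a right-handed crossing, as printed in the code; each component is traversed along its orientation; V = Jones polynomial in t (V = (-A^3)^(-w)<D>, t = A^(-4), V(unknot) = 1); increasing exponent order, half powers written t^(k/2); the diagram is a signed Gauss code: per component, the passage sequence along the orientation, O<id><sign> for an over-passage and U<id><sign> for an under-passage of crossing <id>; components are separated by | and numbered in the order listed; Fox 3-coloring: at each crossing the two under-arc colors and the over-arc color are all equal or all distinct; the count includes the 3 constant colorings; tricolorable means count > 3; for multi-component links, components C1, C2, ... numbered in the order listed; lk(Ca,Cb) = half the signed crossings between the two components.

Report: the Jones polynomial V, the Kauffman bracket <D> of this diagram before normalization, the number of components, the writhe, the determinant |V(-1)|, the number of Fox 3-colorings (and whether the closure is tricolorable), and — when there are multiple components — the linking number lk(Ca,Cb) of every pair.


V = t^-1 - 1 + 2t - 2t^2 + 2t^3 - 2t^4 + t^5
<D> = A^-14 - 2A^-10 + 2A^-6 - 2A^-2 + 2A^2 - A^6 + A^10 (w = +2)
1 component over 6 crossings, w = +2
3 Fox colorings among 3^6, |V(-1)| = 11: not tricolorable
why: |V(-1)| = 11: so not tricolorable, since 3 does not divide 11


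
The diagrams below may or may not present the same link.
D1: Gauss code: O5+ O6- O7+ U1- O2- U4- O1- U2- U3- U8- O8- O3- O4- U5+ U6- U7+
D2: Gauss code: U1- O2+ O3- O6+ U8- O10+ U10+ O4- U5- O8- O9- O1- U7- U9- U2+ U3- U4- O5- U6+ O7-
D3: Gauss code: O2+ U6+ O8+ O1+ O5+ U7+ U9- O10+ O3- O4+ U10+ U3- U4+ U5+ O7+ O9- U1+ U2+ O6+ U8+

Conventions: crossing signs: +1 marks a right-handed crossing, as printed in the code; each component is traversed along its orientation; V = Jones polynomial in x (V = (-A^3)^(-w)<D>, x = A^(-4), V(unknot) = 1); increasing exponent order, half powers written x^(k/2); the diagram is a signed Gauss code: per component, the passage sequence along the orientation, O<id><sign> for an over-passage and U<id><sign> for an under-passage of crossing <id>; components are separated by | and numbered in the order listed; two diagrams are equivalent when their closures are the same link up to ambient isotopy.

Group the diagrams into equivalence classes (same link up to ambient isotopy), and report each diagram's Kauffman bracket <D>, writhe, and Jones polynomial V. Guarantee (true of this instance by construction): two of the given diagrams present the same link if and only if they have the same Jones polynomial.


grouping into links: {D1} | {D2} | {D3}
V(D1) = -x^-4 + x^-3 + x^-1  (w -4, c 8, <D> = A^-8 + 1 - A^4)
V(D2) = -x^-6 + x^-5 - x^-4 + 2x^-3 - x^-2 + x^-1  (w -4, c 10, <D> = A^-8 - A^-4 + 2 - A^4 + A^8 - A^12)
D3 (bracket -A^2 + A^6 + A^14; 10 crossings at w = +6): V = x + x^3 - x^4
why: 3 classes among 3 diagrams; unequal V(x) rules out equality


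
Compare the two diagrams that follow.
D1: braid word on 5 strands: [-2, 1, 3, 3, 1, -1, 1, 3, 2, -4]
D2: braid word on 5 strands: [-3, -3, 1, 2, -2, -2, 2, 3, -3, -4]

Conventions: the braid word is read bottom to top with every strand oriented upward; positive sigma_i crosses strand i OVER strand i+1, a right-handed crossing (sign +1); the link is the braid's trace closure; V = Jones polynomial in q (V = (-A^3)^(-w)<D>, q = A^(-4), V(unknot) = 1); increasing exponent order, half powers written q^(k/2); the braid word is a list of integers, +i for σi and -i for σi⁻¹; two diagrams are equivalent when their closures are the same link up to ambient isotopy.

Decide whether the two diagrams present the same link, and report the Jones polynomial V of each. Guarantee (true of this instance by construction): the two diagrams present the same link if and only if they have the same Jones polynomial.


equivalent: no
V(D1) = q + q^2 + 2q^3 + q^4 - q^7  (w +4, c 10, <D> = -A^-16 + A^-4 + 2 + A^4 + A^8)
V(D2) = q^-3 + q^-2 + q^-1 + 1  (w -2, c 10, <D> = A^-6 + A^-2 + A^2 + A^6)
why: V(q) takes 2 values over 2 diagrams, fixing the grouping


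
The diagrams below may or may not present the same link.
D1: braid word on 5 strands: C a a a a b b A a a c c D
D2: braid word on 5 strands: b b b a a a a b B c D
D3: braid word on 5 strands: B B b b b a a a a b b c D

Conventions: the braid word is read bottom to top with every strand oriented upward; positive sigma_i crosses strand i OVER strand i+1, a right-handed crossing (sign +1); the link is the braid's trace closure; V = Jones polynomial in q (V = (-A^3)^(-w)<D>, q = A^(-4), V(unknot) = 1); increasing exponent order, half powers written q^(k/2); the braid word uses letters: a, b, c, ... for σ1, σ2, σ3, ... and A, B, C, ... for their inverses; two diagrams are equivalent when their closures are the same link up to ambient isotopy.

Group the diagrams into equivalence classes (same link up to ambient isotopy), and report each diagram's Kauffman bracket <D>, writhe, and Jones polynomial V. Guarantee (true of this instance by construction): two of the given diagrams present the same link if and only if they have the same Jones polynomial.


grouping into links: {D1} | {D2, D3}
V(D1) = -q^(5/2) - 2q^(9/2) + q^(11/2) - 2q^(13/2) + 2q^(15/2) - q^(17/2) + q^(19/2)  (w +7, c 13, <D> = -A^-17 + A^-13 - 2A^-9 + 2A^-5 - A^-1 + 2A^3 + A^11)
V(D2) = -q^(5/2) - 2q^(9/2) + 2q^(11/2) - 2q^(13/2) + 2q^(15/2) - 2q^(17/2) + q^(19/2)  (w +7, c 11, <D> = -A^-17 + 2A^-13 - 2A^-9 + 2A^-5 - 2A^-1 + 2A^3 + A^11)
V(D3) = -q^(5/2) - 2q^(9/2) + 2q^(11/2) - 2q^(13/2) + 2q^(15/2) - 2q^(17/2) + q^(19/2)  (w +7, c 13, <D> = -A^-17 + 2A^-13 - 2A^-9 + 2A^-5 - 2A^-1 + 2A^3 + A^11)
key observation: comparing 3 Jones polynomials yields 2 groups


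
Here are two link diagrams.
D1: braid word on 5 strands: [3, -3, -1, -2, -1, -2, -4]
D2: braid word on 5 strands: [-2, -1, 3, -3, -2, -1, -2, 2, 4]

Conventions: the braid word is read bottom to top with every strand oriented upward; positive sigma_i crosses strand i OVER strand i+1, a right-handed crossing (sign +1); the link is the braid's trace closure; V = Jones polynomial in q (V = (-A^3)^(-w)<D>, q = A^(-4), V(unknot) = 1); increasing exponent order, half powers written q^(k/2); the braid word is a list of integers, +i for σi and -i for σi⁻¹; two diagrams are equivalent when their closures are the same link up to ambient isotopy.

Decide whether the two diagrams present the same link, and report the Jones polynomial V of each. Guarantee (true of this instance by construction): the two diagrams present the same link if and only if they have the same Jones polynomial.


equivalent: yes
V(D1) = q^(-9/2) - q^(-5/2) - q^(-3/2) - q^(-1/2)  (w -5, c 7, <D> = A^-13 + A^-9 + A^-5 - A^3)
V(D2) = q^(-9/2) - q^(-5/2) - q^(-3/2) - q^(-1/2)  (w -3, c 9, <D> = A^-7 + A^-3 + A - A^9)
why: from 7 to 9 crossings by R-moves: one link, two diagrams


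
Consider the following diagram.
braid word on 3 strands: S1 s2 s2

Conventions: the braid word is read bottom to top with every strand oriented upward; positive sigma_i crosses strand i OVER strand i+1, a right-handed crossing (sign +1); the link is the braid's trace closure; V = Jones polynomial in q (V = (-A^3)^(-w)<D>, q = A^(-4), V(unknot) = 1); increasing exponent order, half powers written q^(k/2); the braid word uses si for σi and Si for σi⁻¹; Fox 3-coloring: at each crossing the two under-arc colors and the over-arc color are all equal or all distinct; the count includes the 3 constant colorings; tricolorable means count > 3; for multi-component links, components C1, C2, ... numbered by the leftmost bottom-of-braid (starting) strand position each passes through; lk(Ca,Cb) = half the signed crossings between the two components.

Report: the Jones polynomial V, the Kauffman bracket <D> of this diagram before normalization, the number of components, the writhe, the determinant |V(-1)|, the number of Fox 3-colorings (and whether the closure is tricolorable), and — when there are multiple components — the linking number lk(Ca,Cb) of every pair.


V = -q^(1/2) - q^(5/2)
<D> = A^-7 + A (w = +1)
2 components over 3 crossings, w = +1
lk(C1,C2): +1
3 Fox colorings among 3^3, |V(-1)| = 2: not tricolorable
why: w = +1 shifts under R1 moves; the (-A^3)^(-1) factor cancels that in V


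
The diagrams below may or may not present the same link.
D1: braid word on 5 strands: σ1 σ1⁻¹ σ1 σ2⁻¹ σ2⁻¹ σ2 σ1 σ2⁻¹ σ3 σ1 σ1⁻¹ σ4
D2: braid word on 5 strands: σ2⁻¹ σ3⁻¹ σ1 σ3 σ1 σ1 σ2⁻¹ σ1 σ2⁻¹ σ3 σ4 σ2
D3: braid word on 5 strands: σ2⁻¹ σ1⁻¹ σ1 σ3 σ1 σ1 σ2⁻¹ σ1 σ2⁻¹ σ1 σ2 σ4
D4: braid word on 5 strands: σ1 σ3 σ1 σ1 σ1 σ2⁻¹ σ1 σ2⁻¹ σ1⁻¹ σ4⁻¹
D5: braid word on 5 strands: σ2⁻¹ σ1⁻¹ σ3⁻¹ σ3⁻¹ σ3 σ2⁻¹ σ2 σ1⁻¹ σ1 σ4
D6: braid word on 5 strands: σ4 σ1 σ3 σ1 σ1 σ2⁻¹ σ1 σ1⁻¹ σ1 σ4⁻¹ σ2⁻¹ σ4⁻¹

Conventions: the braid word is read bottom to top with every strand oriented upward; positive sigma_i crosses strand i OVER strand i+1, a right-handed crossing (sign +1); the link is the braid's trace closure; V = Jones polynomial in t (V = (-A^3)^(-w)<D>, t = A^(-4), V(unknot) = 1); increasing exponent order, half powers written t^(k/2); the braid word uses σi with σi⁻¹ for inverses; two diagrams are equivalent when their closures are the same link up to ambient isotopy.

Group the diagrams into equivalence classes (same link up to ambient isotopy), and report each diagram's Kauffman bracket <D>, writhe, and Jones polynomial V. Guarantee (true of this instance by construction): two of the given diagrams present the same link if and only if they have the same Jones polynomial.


classes: {D1} | {D2, D3, D4, D6} | {D5}
V(D1) = t^-2 - t^-1 + 1 - t + t^2  [12 crossings, <D> = A^-2 - A^2 + A^6 - A^10 + A^14, w = +2]
D2 (bracket A^-8 - 2A^-4 + 2 - 2A^4 + 2A^8 - A^12 + A^16; 12 crossings at w = +4): V = t^-1 - 1 + 2t - 2t^2 + 2t^3 - 2t^4 + t^5
D3 (bracket A^-8 - 2A^-4 + 2 - 2A^4 + 2A^8 - A^12 + A^16; 12 crossings at w = +4): V = t^-1 - 1 + 2t - 2t^2 + 2t^3 - 2t^4 + t^5
V(D4) = t^-1 - 1 + 2t - 2t^2 + 2t^3 - 2t^4 + t^5  [10 crossings, <D> = A^-14 - 2A^-10 + 2A^-6 - 2A^-2 + 2A^2 - A^6 + A^10, w = +2]
V(D5) = 1  [10 crossings, <D> = A^-6, w = -2]
D6 (bracket A^-14 - 2A^-10 + 2A^-6 - 2A^-2 + 2A^2 - A^6 + A^10; 12 crossings at w = +2): V = t^-1 - 1 + 2t - 2t^2 + 2t^3 - 2t^4 + t^5
note: V(t) takes 3 values over 6 diagrams, fixing the grouping


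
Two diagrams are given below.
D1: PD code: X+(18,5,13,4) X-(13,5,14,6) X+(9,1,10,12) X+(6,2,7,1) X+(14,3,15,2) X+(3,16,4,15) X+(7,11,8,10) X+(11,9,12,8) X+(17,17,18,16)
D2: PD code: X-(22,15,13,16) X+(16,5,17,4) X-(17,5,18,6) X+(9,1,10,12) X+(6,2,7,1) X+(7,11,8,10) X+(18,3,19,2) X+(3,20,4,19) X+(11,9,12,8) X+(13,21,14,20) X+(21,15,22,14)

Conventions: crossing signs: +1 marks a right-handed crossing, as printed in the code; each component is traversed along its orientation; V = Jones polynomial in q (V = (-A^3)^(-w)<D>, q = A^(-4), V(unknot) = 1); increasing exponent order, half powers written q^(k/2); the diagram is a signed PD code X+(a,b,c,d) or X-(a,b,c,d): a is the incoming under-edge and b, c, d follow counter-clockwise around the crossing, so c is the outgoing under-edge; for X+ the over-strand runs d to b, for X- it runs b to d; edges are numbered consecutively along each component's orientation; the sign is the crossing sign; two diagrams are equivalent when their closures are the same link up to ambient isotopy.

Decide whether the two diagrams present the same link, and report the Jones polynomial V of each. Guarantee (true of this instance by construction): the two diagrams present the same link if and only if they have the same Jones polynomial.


same link: yes
V(D1) = -q^(3/2) - 2q^(7/2) + q^(9/2) - q^(11/2) + q^(13/2)  [9 crossings, <D> = -A^-5 + A^-1 - A^3 + 2A^7 + A^15, w = +7]
D2 (bracket -A^-5 + A^-1 - A^3 + 2A^7 + A^15; 11 crossings at w = +7): V = -q^(3/2) - 2q^(7/2) + q^(9/2) - q^(11/2) + q^(13/2)
note: all 2 diagrams share one V(q), hence one class


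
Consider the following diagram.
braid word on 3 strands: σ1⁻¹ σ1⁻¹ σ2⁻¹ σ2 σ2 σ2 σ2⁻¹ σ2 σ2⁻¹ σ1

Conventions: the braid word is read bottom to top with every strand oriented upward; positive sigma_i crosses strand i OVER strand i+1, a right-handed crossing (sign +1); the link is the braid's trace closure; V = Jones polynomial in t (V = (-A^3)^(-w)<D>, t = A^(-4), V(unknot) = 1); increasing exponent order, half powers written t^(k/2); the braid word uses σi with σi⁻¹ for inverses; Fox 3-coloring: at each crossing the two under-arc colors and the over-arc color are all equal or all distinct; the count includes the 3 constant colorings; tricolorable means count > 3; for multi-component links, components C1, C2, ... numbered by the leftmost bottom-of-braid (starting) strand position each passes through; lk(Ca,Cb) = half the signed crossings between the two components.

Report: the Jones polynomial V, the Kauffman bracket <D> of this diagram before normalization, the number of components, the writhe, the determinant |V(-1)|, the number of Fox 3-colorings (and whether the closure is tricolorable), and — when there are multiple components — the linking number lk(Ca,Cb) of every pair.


Jones polynomial: V(t) = 1
<D> = 1; writhe 0
components 1, writhe 0 (10 crossings)
3-colorings: 3 of 3^10, det 1 — not tricolorable
note: w = 0 (over 10 crossings) is diagram-only; (-A^3)^(0) removes it from V


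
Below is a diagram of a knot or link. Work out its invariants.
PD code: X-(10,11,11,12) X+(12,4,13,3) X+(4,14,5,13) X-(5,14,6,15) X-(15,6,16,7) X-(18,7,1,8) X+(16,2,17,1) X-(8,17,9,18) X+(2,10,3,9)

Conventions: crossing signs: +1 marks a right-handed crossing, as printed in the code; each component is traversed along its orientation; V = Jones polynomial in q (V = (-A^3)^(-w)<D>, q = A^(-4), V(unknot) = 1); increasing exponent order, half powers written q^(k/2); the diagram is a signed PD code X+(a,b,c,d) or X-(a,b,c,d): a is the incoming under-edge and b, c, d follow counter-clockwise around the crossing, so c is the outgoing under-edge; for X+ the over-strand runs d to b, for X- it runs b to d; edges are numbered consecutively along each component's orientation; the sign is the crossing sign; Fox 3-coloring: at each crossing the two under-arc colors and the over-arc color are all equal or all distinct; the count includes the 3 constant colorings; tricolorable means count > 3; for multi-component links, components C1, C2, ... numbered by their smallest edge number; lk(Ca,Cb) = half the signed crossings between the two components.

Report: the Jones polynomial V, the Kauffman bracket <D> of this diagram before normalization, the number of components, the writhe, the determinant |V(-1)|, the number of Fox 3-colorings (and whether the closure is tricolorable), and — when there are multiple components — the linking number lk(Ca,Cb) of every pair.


V(q) = q^-2 - q^-1 + 1 - q + q^2
bracket: -A^-11 + A^-7 - A^-3 + A - A^5, w = -1
1 component, writhe -1, over 9 crossings
det 5, colorings 3 of 3^9 — not tricolorable
observation: w = -1 (over 9 crossings) is diagram-only; (-A^3)^(1) removes it from V


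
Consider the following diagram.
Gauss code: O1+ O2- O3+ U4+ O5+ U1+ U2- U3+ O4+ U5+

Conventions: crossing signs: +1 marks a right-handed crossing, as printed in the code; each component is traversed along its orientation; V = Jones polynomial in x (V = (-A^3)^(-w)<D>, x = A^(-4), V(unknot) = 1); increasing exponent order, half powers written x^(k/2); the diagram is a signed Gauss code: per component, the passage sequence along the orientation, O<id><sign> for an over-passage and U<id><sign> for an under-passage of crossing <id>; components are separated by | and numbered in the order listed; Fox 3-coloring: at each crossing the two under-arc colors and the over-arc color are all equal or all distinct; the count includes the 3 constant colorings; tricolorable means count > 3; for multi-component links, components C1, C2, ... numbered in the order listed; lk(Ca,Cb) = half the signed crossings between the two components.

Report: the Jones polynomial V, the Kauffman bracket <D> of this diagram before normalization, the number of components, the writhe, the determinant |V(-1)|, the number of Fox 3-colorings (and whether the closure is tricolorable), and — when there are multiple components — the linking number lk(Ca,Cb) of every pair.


V = x + x^3 - x^4
<D> = A^-7 - A^-3 - A^5 (w = +3)
1 component over 5 crossings, w = +3
9 Fox colorings among 3^5, |V(-1)| = 3: tricolorable
why: V spans 3 powers of x: at least 3 crossings in any diagram


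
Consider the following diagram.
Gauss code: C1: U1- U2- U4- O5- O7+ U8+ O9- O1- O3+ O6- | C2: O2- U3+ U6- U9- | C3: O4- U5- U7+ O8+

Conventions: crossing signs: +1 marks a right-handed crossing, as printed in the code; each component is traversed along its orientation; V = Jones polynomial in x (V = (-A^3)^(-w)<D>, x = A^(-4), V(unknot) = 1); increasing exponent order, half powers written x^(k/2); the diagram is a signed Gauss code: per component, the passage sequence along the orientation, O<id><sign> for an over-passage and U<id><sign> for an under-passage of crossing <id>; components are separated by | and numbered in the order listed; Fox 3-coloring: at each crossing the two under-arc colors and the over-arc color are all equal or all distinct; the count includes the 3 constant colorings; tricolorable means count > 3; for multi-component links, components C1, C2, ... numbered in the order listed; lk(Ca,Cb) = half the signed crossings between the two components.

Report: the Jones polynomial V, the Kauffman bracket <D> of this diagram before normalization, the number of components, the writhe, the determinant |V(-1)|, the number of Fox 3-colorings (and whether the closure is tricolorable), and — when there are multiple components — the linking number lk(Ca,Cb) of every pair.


V = x^-3 + x^-2 + x^-1 + 1
<D> = -A^-9 - A^-5 - A^-1 - A^3 (w = -3)
3 components over 9 crossings, w = -3
lk(C1,C2): -1
lk(C1,C3) = 0
linking number lk(C2,C3) = 0
9 Fox colorings among 3^9, |V(-1)| = 0: tricolorable
why: w = -3 shifts under R1 moves; the (-A^3)^(3) factor cancels that in V


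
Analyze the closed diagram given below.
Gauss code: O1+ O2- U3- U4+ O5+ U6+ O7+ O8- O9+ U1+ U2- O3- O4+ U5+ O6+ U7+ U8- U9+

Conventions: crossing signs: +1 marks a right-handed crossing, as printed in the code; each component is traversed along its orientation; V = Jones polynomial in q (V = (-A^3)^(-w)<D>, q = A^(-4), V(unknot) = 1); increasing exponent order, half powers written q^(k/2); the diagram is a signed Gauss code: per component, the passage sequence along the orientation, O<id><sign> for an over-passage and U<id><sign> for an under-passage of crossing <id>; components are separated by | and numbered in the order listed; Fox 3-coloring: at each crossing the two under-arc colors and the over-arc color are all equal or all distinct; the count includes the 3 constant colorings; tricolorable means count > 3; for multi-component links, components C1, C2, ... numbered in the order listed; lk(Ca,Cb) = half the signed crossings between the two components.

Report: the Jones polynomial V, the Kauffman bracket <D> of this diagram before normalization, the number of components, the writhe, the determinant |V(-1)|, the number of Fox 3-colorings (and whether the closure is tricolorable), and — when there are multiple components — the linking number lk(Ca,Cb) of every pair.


V = q + q^3 - q^4
<D> = A^-7 - A^-3 - A^5 (w = +3)
1 component over 9 crossings, w = +3
9 Fox colorings among 3^9, |V(-1)| = 3: tricolorable
why: w = +3 (over 9 crossings) is diagram-only; (-A^3)^(-3) removes it from V


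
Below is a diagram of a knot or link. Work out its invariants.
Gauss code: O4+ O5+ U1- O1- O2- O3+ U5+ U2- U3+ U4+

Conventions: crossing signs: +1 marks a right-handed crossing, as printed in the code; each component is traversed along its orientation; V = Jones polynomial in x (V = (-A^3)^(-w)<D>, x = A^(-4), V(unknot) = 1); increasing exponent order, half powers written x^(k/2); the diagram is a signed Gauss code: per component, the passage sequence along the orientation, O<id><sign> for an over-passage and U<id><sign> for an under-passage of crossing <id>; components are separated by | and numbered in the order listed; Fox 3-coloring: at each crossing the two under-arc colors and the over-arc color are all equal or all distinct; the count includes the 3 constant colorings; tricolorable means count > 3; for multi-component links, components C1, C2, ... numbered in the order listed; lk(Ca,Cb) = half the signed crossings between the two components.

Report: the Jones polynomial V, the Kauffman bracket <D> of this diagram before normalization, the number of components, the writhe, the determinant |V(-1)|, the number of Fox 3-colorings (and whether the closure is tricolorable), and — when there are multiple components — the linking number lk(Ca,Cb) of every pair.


Jones polynomial: V(x) = 1
<D> = -A^3; writhe +1
components 1, writhe +1 (5 crossings)
3-colorings: 3 of 3^5, det 1 — not tricolorable
note: w = +1 shifts under R1 moves; the (-A^3)^(-1) factor cancels that in V


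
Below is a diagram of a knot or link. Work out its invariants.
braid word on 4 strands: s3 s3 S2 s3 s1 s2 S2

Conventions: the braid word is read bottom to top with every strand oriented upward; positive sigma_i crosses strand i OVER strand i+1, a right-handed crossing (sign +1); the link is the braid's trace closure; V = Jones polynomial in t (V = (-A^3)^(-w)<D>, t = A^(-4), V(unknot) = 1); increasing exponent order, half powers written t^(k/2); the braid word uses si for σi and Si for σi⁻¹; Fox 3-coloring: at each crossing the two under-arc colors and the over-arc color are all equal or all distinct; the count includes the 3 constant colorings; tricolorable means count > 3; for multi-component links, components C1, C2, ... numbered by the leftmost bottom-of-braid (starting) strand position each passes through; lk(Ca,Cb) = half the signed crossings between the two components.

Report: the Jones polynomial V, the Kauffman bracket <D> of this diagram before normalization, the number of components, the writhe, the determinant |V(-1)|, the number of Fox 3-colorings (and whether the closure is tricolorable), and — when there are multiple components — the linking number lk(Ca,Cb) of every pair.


V(t) = t + t^3 - t^4
bracket: A^-7 - A^-3 - A^5, w = +3
1 component, writhe +3, over 7 crossings
det 3, colorings 9 of 3^7 — tricolorable
observation: w = +3 (over 7 crossings) is diagram-only; (-A^3)^(-3) removes it from V


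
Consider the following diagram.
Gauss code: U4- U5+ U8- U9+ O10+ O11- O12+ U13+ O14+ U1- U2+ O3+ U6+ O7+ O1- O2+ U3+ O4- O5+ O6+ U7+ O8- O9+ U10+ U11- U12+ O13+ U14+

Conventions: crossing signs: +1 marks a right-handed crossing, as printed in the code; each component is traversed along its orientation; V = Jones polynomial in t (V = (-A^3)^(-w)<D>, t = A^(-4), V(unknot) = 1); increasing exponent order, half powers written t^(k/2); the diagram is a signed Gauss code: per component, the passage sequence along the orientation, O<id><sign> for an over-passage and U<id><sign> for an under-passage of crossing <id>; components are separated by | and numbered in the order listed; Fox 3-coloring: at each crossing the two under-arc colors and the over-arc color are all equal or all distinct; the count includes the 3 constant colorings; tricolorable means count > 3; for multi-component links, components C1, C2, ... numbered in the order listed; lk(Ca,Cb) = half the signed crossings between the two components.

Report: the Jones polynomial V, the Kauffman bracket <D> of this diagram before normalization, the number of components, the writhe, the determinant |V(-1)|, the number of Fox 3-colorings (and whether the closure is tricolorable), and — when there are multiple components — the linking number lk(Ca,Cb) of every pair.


Jones polynomial: V(t) = t^2 + 2t^4 - 2t^5 + t^6 - 2t^7 + t^8
<D> = A^-14 - 2A^-10 + A^-6 - 2A^-2 + 2A^2 + A^10; writhe +6
components 1, writhe +6 (14 crossings)
3-colorings: 27 of 3^14, det 9 — tricolorable
note: V spans 6 powers of t: at least 6 crossings in any diagram


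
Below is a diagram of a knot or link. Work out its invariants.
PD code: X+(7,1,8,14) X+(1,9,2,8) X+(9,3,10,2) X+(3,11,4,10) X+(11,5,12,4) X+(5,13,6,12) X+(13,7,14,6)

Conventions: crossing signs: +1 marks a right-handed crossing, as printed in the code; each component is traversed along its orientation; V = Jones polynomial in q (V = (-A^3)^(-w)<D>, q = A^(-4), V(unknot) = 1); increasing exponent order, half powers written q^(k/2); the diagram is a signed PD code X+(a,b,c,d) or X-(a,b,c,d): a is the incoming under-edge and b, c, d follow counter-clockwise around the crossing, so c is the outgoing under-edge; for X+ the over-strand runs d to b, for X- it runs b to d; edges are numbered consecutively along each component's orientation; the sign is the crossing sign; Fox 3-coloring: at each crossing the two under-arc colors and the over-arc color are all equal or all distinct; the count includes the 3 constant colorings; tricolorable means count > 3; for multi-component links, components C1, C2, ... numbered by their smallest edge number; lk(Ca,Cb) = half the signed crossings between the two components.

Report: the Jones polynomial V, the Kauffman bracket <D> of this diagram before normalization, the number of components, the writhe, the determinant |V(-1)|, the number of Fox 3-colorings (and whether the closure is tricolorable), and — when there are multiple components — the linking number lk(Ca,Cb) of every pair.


V(q) = q^3 + q^5 - q^6 + q^7 - q^8 + q^9 - q^10
bracket: A^-19 - A^-15 + A^-11 - A^-7 + A^-3 - A - A^9, w = +7
1 component, writhe +7, over 7 crossings
det 7, colorings 3 of 3^7 — not tricolorable
observation: |V(-1)| = 7: so not tricolorable, since 3 does not divide 7


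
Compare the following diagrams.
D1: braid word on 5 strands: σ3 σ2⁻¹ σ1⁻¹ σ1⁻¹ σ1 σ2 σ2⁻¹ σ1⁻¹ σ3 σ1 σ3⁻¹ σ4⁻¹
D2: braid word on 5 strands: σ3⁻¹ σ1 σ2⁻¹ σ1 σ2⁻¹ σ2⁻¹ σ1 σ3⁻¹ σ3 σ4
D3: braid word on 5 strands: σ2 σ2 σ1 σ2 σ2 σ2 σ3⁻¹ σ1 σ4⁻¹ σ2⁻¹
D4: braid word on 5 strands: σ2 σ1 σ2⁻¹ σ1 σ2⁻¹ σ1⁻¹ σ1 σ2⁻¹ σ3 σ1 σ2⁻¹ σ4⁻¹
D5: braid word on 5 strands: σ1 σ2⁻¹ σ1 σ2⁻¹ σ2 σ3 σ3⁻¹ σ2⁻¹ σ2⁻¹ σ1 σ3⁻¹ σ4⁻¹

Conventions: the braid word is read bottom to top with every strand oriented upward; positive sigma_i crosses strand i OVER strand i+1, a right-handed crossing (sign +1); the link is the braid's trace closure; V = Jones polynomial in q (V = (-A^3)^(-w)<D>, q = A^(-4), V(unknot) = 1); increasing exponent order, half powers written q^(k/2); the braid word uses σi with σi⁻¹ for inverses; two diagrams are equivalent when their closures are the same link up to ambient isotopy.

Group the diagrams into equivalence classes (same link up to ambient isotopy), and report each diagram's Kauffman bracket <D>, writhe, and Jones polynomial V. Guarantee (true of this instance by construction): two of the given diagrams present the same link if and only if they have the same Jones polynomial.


classes: {D1} | {D2, D4, D5} | {D3}
V(D1) = 1  [12 crossings, <D> = A^-6, w = -2]
V(D2) = -q^-3 + 2q^-2 - 2q^-1 + 3 - 2q + 2q^2 - q^3  (w 0, c 10, <D> = -A^-12 + 2A^-8 - 2A^-4 + 3 - 2A^4 + 2A^8 - A^12)
V(D3) = q^2 + q^4 - q^5 + q^6 - q^7  [10 crossings, <D> = -A^-16 + A^-12 - A^-8 + A^-4 + A^4, w = +4]
V(D4) = -q^-3 + 2q^-2 - 2q^-1 + 3 - 2q + 2q^2 - q^3  (w 0, c 12, <D> = -A^-12 + 2A^-8 - 2A^-4 + 3 - 2A^4 + 2A^8 - A^12)
V(D5) = -q^-3 + 2q^-2 - 2q^-1 + 3 - 2q + 2q^2 - q^3  [12 crossings, <D> = -A^-18 + 2A^-14 - 2A^-10 + 3A^-6 - 2A^-2 + 2A^2 - A^6, w = -2]
insight: 3 values of V(q) split the 5 diagrams


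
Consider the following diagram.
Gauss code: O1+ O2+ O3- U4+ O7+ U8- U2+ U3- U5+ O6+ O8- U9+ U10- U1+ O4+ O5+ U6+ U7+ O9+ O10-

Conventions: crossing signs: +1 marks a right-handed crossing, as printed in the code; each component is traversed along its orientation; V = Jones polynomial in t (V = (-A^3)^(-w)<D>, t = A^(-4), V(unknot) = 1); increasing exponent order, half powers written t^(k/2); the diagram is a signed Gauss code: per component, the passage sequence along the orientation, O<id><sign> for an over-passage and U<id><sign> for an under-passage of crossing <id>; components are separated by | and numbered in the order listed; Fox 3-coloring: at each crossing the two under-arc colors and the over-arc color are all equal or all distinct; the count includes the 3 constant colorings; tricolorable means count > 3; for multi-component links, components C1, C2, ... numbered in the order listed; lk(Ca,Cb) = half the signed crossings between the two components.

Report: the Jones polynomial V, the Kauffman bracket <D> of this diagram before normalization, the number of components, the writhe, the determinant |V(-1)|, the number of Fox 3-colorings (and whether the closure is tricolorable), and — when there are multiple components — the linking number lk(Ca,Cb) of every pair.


V = t - t^2 + 2t^3 - t^4 + t^5 - t^6
<D> = -A^-12 + A^-8 - A^-4 + 2 - A^4 + A^8 (w = +4)
1 component over 10 crossings, w = +4
3 Fox colorings among 3^10, |V(-1)| = 7: not tricolorable
why: w = +4 shifts under R1 moves; the (-A^3)^(-4) factor cancels that in V
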